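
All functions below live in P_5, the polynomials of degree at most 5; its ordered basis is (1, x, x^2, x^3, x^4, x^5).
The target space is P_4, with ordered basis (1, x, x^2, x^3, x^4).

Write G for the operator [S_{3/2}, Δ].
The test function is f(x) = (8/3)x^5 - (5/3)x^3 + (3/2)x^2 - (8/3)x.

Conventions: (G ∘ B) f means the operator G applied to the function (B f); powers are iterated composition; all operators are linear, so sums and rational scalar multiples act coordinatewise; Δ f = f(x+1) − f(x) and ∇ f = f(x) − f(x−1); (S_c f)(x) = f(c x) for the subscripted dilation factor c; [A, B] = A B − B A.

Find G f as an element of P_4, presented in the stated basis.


Δ f = (40/3)x^4 + (80/3)x^3 + (65/3)x^2 + (34/3)x - 1/6
S_{3/2} Δ f = (135/2)x^4 + 90x^3 + (195/4)x^2 + 17x - 1/6
S_{3/2} f = (81/4)x^5 - (45/8)x^3 + (27/8)x^2 - 4x
Δ S_{3/2} f = (405/4)x^4 + (405/2)x^3 + (1485/8)x^2 + (729/8)x + 14
[S_{3/2}, Δ] f = -(135/4)x^4 - (225/2)x^3 - (1095/8)x^2 - (593/8)x - 85/6

g(x) = -(135/4)x^4 - (225/2)x^3 - (1095/8)x^2 - (593/8)x - 85/6


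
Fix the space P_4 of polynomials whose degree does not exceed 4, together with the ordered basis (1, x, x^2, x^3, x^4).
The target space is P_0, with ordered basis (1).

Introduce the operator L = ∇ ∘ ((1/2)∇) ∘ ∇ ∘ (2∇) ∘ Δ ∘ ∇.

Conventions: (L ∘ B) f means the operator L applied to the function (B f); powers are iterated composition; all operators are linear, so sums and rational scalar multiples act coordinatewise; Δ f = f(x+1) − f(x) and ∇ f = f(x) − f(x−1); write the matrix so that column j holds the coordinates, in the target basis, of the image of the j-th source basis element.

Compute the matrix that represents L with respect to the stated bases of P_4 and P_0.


image of 1: 0
image of x: 0
image of x^2: 0
image of x^3: 0
image of x^4: 0
each image's coordinates form column j of the matrix

the matrix is [[0, 0, 0, 0, 0]] (rows listed top to bottom)


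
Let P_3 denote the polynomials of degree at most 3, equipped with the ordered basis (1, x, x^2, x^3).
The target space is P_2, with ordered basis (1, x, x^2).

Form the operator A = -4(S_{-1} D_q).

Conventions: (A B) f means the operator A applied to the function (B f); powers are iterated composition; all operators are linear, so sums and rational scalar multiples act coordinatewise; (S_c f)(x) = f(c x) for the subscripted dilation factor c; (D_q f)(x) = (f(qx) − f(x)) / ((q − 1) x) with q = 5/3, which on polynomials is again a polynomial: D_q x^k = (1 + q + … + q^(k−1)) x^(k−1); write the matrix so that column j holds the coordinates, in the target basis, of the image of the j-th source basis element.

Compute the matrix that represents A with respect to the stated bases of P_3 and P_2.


the matrix is [[0, -4, 0, 0]; [0, 0, 32/3, 0]; [0, 0, 0, -196/9]] (rows listed top to bottom)

image of 1: 0
image of x: -4
image of x^2: (32/3)x
image of x^3: -(196/9)x^2
each image's coordinates form column j of the matrix


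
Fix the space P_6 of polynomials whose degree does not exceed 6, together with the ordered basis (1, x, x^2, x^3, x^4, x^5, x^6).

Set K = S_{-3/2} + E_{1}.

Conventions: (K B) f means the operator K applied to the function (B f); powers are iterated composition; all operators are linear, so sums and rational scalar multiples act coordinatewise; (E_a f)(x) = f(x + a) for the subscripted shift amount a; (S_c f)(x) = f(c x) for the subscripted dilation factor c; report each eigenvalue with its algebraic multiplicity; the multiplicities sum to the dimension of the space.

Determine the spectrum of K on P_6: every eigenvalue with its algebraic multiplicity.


λ = -211/32 (multiplicity 1), λ = -19/8 (multiplicity 1), λ = -1/2 (multiplicity 1), λ = 2 (multiplicity 1), λ = 13/4 (multiplicity 1), λ = 97/16 (multiplicity 1), λ = 793/64 (multiplicity 1)

image of 1: 2
image of x: -(1/2)x + 1
image of x^2: (13/4)x^2 + 2x + 1
image of x^3: -(19/8)x^3 + 3x^2 + 3x + 1
image of x^4: (97/16)x^4 + 4x^3 + 6x^2 + 4x + 1
image of x^5: -(211/32)x^5 + 5x^4 + 10x^3 + 10x^2 + 5x + 1
image of x^6: (793/64)x^6 + 6x^5 + 15x^4 + 20x^3 + 15x^2 + 6x + 1
the matrix is upper triangular; its diagonal is (2, -1/2, 13/4, -19/8, 97/16, -211/32, 793/64)
for a triangular matrix the eigenvalues are the diagonal entries, with algebraic multiplicity their repetition count


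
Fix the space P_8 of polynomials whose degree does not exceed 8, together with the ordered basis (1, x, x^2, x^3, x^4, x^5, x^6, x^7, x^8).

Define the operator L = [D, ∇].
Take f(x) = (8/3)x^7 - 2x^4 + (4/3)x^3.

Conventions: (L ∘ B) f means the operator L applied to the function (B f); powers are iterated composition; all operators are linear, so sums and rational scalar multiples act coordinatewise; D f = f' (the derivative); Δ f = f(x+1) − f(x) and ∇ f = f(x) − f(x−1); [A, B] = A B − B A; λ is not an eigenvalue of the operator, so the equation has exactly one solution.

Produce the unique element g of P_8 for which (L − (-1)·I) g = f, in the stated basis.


the result is g(x) = (8/3)x^7 - 2x^4 + (4/3)x^3

write g with unknown coordinates in the stated basis and equate coefficients in (L − (-1)·I) g = f
solving from the highest basis element down gives g = (8/3)x^7 - 2x^4 + (4/3)x^3
check: L g = 0
so L g − (-1)·g = (8/3)x^7 - 2x^4 + (4/3)x^3 = f ✓


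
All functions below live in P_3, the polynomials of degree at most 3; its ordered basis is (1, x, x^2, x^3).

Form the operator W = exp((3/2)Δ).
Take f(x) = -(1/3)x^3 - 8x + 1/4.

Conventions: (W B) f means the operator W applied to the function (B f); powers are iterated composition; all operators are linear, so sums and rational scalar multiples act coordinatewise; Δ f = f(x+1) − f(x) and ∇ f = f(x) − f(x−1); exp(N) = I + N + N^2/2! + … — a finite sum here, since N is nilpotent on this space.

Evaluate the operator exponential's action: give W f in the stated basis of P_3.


g(x) = -(1/3)x^3 - (3/2)x^2 - (47/4)x - 125/8

order-1 term: -(3/2)x^2 - (3/2)x - 25/2
order-2 term: -(9/4)x - 9/4
order-3 term: -9/8
the series for exp((3/2)Δ) f terminates at order 3
exp((3/2)Δ) f = -(1/3)x^3 - (3/2)x^2 - (47/4)x - 125/8


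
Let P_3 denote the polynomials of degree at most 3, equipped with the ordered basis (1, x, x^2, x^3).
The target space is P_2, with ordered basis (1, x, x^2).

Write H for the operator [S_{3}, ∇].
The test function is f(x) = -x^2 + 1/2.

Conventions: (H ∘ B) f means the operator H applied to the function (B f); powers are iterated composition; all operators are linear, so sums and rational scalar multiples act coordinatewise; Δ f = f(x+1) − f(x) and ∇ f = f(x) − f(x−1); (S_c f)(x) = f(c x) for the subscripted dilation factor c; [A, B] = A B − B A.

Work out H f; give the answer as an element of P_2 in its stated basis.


∇ f = -2x + 1
S_{3} ∇ f = -6x + 1
S_{3} f = -9x^2 + 1/2
∇ S_{3} f = -18x + 9
[S_{3}, ∇] f = 12x - 8

the image equals g(x) = 12x - 8


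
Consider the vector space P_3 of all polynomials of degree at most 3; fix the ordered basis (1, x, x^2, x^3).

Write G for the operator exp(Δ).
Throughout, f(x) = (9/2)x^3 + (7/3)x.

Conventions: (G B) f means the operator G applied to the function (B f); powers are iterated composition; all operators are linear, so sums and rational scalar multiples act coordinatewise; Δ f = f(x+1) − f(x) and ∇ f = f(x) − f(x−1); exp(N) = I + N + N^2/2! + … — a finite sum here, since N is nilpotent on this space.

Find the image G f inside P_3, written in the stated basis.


order-1 term: (27/2)x^2 + (27/2)x + 41/6
order-2 term: (27/2)x + 27/2
order-3 term: 9/2
the series for exp(Δ) f terminates at order 3
exp(Δ) f = (9/2)x^3 + (27/2)x^2 + (88/3)x + 149/6

the image equals g(x) = (9/2)x^3 + (27/2)x^2 + (88/3)x + 149/6


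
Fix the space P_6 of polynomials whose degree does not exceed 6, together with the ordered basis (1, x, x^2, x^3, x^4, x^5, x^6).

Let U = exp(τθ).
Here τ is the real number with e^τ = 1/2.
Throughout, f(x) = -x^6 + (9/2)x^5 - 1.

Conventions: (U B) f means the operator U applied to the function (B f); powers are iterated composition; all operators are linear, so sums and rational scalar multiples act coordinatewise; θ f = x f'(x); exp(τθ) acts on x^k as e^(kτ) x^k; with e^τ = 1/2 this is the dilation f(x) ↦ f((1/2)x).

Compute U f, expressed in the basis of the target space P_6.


exp(τθ) x^k = e^(kτ) x^k; with e^τ = 1/2 this sends x^k to (1/2)^k x^k
x^5 ↦ 1/32 x^5
x^6 ↦ 1/64 x^6
applying this coordinatewise to f: exp(τθ) f = -(1/64)x^6 + (9/64)x^5 - 1

g(x) = -(1/64)x^6 + (9/64)x^5 - 1


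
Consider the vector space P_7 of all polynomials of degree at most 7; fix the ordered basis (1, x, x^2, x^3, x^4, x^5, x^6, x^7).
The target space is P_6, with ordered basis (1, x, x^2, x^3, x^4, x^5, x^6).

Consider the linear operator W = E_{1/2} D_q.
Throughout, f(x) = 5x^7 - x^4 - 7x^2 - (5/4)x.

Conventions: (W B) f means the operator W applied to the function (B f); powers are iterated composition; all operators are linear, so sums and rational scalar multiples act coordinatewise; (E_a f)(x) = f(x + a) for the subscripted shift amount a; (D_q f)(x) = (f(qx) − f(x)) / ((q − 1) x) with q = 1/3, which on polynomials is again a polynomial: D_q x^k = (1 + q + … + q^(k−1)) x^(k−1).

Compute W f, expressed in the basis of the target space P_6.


D_q f = (5465/729)x^6 - (40/27)x^3 - (28/3)x - 5/4
E_{1/2} D_q f = (5465/729)x^6 + (5465/243)x^5 + (27325/972)x^4 + (25165/1458)x^3 + (18685/3888)x^2 - (35143/3888)x - 279223/46656

the image equals g(x) = (5465/729)x^6 + (5465/243)x^5 + (27325/972)x^4 + (25165/1458)x^3 + (18685/3888)x^2 - (35143/3888)x - 279223/46656


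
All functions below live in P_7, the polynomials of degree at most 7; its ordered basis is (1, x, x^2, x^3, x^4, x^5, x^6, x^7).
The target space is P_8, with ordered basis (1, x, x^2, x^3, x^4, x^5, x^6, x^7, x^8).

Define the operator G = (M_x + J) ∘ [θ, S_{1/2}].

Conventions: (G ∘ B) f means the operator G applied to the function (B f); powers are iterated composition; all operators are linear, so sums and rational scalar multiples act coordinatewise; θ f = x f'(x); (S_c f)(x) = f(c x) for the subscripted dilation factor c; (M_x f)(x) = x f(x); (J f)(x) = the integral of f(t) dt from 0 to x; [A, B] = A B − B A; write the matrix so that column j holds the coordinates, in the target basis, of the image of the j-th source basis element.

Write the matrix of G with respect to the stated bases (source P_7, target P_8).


the matrix is [[0, 0, 0, 0, 0, 0, 0, 0]; [0, 0, 0, 0, 0, 0, 0, 0]; [0, 0, 0, 0, 0, 0, 0, 0]; [0, 0, 0, 0, 0, 0, 0, 0]; [0, 0, 0, 0, 0, 0, 0, 0]; [0, 0, 0, 0, 0, 0, 0, 0]; [0, 0, 0, 0, 0, 0, 0, 0]; [0, 0, 0, 0, 0, 0, 0, 0]; [0, 0, 0, 0, 0, 0, 0, 0]] (rows listed top to bottom)

image of 1: 0
image of x: 0
image of x^2: 0
image of x^3: 0
image of x^4: 0
image of x^5: 0
image of x^6: 0
image of x^7: 0
each image's coordinates form column j of the matrix


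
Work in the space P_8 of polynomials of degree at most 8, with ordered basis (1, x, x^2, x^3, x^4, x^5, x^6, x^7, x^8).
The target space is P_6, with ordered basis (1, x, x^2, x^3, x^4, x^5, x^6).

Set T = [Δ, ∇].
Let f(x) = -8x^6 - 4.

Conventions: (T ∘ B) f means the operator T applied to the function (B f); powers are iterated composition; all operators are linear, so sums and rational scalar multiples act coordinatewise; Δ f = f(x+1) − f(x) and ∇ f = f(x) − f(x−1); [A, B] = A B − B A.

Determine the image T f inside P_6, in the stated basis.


the image equals g(x) = 0

∇ f = -48x^5 + 120x^4 - 160x^3 + 120x^2 - 48x + 8
Δ ∇ f = -240x^4 - 240x^2 - 16
Δ f = -48x^5 - 120x^4 - 160x^3 - 120x^2 - 48x - 8
∇ Δ f = -240x^4 - 240x^2 - 16
[Δ, ∇] f = 0


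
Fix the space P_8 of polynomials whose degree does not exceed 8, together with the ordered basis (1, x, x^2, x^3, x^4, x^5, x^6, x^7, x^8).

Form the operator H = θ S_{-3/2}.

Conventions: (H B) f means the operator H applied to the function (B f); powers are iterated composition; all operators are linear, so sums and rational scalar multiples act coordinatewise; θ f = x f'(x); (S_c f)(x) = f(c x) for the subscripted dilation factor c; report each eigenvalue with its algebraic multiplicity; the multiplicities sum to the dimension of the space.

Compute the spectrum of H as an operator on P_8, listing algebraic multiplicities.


image of 1: 0
image of x: -(3/2)x
image of x^2: (9/2)x^2
image of x^3: -(81/8)x^3
image of x^4: (81/4)x^4
image of x^5: -(1215/32)x^5
image of x^6: (2187/32)x^6
image of x^7: -(15309/128)x^7
image of x^8: (6561/32)x^8
the matrix is upper triangular; its diagonal is (0, -3/2, 9/2, -81/8, 81/4, -1215/32, 2187/32, -15309/128, 6561/32)
for a triangular matrix the eigenvalues are the diagonal entries, with algebraic multiplicity their repetition count

λ = -15309/128 (multiplicity 1), λ = -1215/32 (multiplicity 1), λ = -81/8 (multiplicity 1), λ = -3/2 (multiplicity 1), λ = 0 (multiplicity 1), λ = 9/2 (multiplicity 1), λ = 81/4 (multiplicity 1), λ = 2187/32 (multiplicity 1), λ = 6561/32 (multiplicity 1)


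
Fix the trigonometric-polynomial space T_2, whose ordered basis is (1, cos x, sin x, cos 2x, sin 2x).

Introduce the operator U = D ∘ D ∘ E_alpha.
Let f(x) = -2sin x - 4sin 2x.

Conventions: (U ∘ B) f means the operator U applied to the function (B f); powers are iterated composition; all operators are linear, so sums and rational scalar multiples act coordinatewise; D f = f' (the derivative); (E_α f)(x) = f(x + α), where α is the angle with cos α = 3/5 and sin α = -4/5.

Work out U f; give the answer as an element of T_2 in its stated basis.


E_alpha f = (8/5)cos x - (6/5)sin x + (96/25)cos 2x + (28/25)sin 2x
D E_alpha f = -(6/5)cos x - (8/5)sin x + (56/25)cos 2x - (192/25)sin 2x
D D E_alpha f = -(8/5)cos x + (6/5)sin x - (384/25)cos 2x - (112/25)sin 2x

the image equals g(x) = -(8/5)cos x + (6/5)sin x - (384/25)cos 2x - (112/25)sin 2x


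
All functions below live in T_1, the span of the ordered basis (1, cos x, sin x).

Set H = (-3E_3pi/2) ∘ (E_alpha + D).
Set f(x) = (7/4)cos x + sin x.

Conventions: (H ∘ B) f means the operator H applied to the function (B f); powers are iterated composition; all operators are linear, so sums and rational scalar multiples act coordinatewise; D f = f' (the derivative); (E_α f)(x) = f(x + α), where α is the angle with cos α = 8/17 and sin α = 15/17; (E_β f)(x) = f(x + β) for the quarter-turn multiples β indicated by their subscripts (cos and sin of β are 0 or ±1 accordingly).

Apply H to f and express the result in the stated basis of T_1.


E_alpha f = (29/17)cos x - (73/68)sin x
D f = cos x - (7/4)sin x
(E_alpha + D) f = (46/17)cos x - (48/17)sin x
E_3pi/2 (E_alpha + D) f = (48/17)cos x + (46/17)sin x
(-3E_3pi/2) (E_alpha + D) f = -(144/17)cos x - (138/17)sin x

the image equals g(x) = -(144/17)cos x - (138/17)sin x


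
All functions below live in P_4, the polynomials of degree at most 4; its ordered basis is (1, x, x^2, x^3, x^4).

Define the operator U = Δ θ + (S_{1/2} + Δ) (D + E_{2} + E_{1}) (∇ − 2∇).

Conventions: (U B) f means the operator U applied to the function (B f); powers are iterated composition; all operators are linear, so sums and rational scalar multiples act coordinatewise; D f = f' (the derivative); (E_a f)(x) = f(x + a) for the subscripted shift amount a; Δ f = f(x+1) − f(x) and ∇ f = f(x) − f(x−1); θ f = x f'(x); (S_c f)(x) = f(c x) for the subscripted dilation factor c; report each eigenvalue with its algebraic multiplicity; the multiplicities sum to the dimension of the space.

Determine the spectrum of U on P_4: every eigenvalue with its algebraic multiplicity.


λ = 0 (multiplicity 5)

image of 1: 0
image of x: -1
image of x^2: 2x - 8
image of x^3: (15/2)x^2 - 12x - 26
image of x^4: 15x^3 - 9x^2 - 90x - 80
the matrix is upper triangular; its diagonal is (0, 0, 0, 0, 0)
for a triangular matrix the eigenvalues are the diagonal entries, with algebraic multiplicity their repetition count


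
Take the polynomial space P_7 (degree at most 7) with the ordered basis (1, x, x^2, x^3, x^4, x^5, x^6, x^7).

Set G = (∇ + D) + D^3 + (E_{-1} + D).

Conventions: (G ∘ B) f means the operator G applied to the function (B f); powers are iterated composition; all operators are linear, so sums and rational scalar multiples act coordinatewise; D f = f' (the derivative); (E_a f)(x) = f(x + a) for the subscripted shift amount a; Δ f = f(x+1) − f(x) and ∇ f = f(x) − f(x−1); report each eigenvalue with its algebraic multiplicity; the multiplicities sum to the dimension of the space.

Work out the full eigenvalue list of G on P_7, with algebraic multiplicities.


image of 1: 1
image of x: x + 2
image of x^2: x^2 + 4x
image of x^3: x^3 + 6x^2 + 6
image of x^4: x^4 + 8x^3 + 24x
image of x^5: x^5 + 10x^4 + 60x^2
image of x^6: x^6 + 12x^5 + 120x^3
image of x^7: x^7 + 14x^6 + 210x^4
the matrix is upper triangular; its diagonal is (1, 1, 1, 1, 1, 1, 1, 1)
for a triangular matrix the eigenvalues are the diagonal entries, with algebraic multiplicity their repetition count

λ = 1 (multiplicity 8)


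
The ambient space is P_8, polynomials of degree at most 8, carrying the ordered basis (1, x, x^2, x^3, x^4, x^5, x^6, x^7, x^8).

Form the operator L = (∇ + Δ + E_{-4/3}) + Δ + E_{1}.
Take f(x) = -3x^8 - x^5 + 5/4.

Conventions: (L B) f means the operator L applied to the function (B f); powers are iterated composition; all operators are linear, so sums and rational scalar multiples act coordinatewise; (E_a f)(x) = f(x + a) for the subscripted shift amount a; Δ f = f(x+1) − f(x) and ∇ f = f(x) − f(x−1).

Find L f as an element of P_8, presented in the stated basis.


∇ f = -24x^7 + 84x^6 - 168x^5 + 205x^4 - 158x^3 + 74x^2 - 19x + 2
Δ f = -24x^7 - 84x^6 - 168x^5 - 215x^4 - 178x^3 - 94x^2 - 29x - 4
E_{-4/3} f = -3x^8 + 32x^7 - (448/3)x^6 + (3575/9)x^5 - (17740/27)x^4 + (55904/81)x^3 - (108928/243)x^2 + (119552/729)x - 214345/8748
(∇ + Δ + E_{-4/3}) f = -3x^8 - 16x^7 - (448/3)x^6 + (551/9)x^5 - (18010/27)x^4 + (28688/81)x^3 - (113788/243)x^2 + (84560/729)x - 231841/8748
Δ f = -24x^7 - 84x^6 - 168x^5 - 215x^4 - 178x^3 - 94x^2 - 29x - 4
E_{1} f = -3x^8 - 24x^7 - 84x^6 - 169x^5 - 215x^4 - 178x^3 - 94x^2 - 29x - 11/4
((∇ + Δ + E_{-4/3}) + Δ + E_{1}) f = -6x^8 - 64x^7 - (952/3)x^6 - (2482/9)x^5 - (29620/27)x^4 - (148/81)x^3 - (159472/243)x^2 + (42278/729)x - 145445/4374

the result is g(x) = -6x^8 - 64x^7 - (952/3)x^6 - (2482/9)x^5 - (29620/27)x^4 - (148/81)x^3 - (159472/243)x^2 + (42278/729)x - 145445/4374


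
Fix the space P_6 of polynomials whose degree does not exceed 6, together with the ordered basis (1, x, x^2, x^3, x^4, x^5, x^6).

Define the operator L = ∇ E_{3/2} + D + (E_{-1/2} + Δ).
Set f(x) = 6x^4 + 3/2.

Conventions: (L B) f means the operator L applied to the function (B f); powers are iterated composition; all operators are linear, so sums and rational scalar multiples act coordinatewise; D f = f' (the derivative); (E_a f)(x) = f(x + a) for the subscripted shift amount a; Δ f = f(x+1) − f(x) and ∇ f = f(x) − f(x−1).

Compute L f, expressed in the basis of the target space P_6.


g(x) = 6x^4 + 60x^3 + 117x^2 + 99x + 303/8

E_{3/2} f = 6x^4 + 36x^3 + 81x^2 + 81x + 255/8
∇ E_{3/2} f = 24x^3 + 72x^2 + 78x + 30
D f = 24x^3
E_{-1/2} f = 6x^4 - 12x^3 + 9x^2 - 3x + 15/8
Δ f = 24x^3 + 36x^2 + 24x + 6
(E_{-1/2} + Δ) f = 6x^4 + 12x^3 + 45x^2 + 21x + 63/8
(∇ E_{3/2} + D + (E_{-1/2} + Δ)) f = 6x^4 + 60x^3 + 117x^2 + 99x + 303/8


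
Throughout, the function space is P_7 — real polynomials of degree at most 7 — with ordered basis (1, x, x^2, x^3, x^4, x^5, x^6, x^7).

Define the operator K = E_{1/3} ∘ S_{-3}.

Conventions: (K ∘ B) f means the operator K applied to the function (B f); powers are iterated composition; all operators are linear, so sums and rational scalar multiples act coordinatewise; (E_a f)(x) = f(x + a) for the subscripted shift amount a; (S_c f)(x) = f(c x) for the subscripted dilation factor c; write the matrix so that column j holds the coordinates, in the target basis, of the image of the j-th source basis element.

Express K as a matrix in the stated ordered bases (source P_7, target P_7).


image of 1: 1
image of x: -3x - 1
image of x^2: 9x^2 + 6x + 1
image of x^3: -27x^3 - 27x^2 - 9x - 1
image of x^4: 81x^4 + 108x^3 + 54x^2 + 12x + 1
image of x^5: -243x^5 - 405x^4 - 270x^3 - 90x^2 - 15x - 1
image of x^6: 729x^6 + 1458x^5 + 1215x^4 + 540x^3 + 135x^2 + 18x + 1
image of x^7: -2187x^7 - 5103x^6 - 5103x^5 - 2835x^4 - 945x^3 - 189x^2 - 21x - 1
each image's coordinates form column j of the matrix

the matrix is [[1, -1, 1, -1, 1, -1, 1, -1]; [0, -3, 6, -9, 12, -15, 18, -21]; [0, 0, 9, -27, 54, -90, 135, -189]; [0, 0, 0, -27, 108, -270, 540, -945]; [0, 0, 0, 0, 81, -405, 1215, -2835]; [0, 0, 0, 0, 0, -243, 1458, -5103]; [0, 0, 0, 0, 0, 0, 729, -5103]; [0, 0, 0, 0, 0, 0, 0, -2187]] (rows listed top to bottom)


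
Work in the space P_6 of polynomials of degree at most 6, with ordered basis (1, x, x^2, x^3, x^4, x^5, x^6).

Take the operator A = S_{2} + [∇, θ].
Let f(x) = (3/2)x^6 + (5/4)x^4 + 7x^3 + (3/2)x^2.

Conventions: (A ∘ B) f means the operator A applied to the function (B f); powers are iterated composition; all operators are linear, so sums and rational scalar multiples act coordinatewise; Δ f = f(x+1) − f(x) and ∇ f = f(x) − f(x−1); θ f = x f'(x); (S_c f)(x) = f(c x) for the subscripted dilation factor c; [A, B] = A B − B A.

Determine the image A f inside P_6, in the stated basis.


S_{2} f = 96x^6 + 20x^4 + 56x^3 + 6x^2
θ f = 9x^6 + 5x^4 + 21x^3 + 3x^2
∇ θ f = 54x^5 - 135x^4 + 200x^3 - 102x^2 + 17x + 4
∇ f = 9x^5 - (45/2)x^4 + 35x^3 - 9x^2 - 4x + 11/4
θ ∇ f = 45x^5 - 90x^4 + 105x^3 - 18x^2 - 4x
[∇, θ] f = 9x^5 - 45x^4 + 95x^3 - 84x^2 + 21x + 4
(S_{2} + [∇, θ]) f = 96x^6 + 9x^5 - 25x^4 + 151x^3 - 78x^2 + 21x + 4

the result is g(x) = 96x^6 + 9x^5 - 25x^4 + 151x^3 - 78x^2 + 21x + 4


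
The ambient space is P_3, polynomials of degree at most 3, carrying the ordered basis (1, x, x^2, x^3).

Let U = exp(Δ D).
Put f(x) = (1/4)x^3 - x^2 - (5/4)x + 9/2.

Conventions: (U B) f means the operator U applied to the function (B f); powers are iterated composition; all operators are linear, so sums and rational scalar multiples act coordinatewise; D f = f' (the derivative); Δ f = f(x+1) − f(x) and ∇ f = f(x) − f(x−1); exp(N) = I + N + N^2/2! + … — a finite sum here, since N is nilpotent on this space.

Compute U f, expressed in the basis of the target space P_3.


g(x) = (1/4)x^3 - x^2 + (1/4)x + 13/4

order-1 term: (3/2)x - 5/4
the series for exp(Δ D) f terminates at order 1
exp(Δ D) f = (1/4)x^3 - x^2 + (1/4)x + 13/4


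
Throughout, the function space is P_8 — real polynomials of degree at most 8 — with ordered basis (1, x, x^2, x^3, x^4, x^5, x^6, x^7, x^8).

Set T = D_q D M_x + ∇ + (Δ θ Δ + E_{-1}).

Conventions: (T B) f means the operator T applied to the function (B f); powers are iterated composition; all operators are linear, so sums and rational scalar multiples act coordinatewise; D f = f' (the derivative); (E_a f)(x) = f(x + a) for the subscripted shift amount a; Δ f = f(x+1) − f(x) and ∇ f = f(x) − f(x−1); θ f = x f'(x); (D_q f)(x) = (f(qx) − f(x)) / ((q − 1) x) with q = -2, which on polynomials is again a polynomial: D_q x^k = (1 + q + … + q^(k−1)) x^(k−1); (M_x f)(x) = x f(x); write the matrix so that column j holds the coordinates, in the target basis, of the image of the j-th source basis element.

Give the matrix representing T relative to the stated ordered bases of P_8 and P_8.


image of 1: 1
image of x: x + 2
image of x^2: x^2 - 3x + 2
image of x^3: x^3 + 12x^2 + 12x + 9
image of x^4: x^4 - 25x^3 + 36x^2 + 60x + 28
image of x^5: x^5 + 66x^4 + 80x^3 + 210x^2 + 210x + 75
image of x^6: x^6 - 147x^5 + 150x^4 + 540x^3 + 840x^2 + 630x + 186
image of x^7: x^7 + 344x^6 + 252x^5 + 1155x^4 + 2450x^3 + 2835x^2 + 1736x + 441
image of x^8: x^8 - 765x^7 + 392x^6 + 2184x^5 + 5880x^4 + 9240x^3 + 8680x^2 + 4536x + 1016
each image's coordinates form column j of the matrix

the matrix is [[1, 2, 2, 9, 28, 75, 186, 441, 1016]; [0, 1, -3, 12, 60, 210, 630, 1736, 4536]; [0, 0, 1, 12, 36, 210, 840, 2835, 8680]; [0, 0, 0, 1, -25, 80, 540, 2450, 9240]; [0, 0, 0, 0, 1, 66, 150, 1155, 5880]; [0, 0, 0, 0, 0, 1, -147, 252, 2184]; [0, 0, 0, 0, 0, 0, 1, 344, 392]; [0, 0, 0, 0, 0, 0, 0, 1, -765]; [0, 0, 0, 0, 0, 0, 0, 0, 1]] (rows listed top to bottom)


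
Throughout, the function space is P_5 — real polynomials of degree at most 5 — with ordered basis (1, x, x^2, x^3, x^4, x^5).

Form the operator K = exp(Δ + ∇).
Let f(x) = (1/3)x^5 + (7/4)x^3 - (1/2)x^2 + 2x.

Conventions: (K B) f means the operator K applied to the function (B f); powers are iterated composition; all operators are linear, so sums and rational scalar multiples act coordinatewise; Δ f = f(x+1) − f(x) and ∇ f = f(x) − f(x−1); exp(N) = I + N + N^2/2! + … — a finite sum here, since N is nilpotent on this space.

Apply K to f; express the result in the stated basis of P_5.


order-1 term: (10/3)x^4 + (103/6)x^2 - 2x + 49/6
order-2 term: (40/3)x^3 + (143/3)x - 2
order-3 term: (80/3)x^2 + 122/3
order-4 term: (80/3)x
order-5 term: 32/3
the series for exp(Δ + ∇) f terminates at order 5
exp(Δ + ∇) f = (1/3)x^5 + (10/3)x^4 + (181/12)x^3 + (130/3)x^2 + (223/3)x + 115/2

the image equals g(x) = (1/3)x^5 + (10/3)x^4 + (181/12)x^3 + (130/3)x^2 + (223/3)x + 115/2


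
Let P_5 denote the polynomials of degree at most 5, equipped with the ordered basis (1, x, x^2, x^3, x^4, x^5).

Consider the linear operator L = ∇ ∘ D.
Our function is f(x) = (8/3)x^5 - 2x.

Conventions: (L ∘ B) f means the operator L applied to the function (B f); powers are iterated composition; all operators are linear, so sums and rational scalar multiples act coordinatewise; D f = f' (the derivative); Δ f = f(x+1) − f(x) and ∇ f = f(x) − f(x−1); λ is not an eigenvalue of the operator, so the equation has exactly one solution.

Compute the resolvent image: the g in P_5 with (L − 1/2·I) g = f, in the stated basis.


write g with unknown coordinates in the stated basis and equate coefficients in (L − 1/2·I) g = f
solving from the highest basis element down gives g = -(16/3)x^5 - (640/3)x^3 + 320x^2 - (8308/3)x + 7840/3
check: L g = -(320/3)x^3 + 160x^2 - (4160/3)x + 3920/3
so L g − 1/2·g = (8/3)x^5 - 2x = f ✓

g(x) = -(16/3)x^5 - (640/3)x^3 + 320x^2 - (8308/3)x + 7840/3


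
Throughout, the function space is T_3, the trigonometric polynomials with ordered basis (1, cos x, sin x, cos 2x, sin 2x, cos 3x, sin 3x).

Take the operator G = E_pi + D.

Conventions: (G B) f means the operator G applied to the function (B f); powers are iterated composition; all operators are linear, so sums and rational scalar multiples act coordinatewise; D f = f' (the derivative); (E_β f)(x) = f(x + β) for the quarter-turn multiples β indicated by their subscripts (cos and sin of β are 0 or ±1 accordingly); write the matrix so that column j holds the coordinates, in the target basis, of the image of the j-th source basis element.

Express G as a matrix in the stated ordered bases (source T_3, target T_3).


image of 1: 1
image of cos x: -cos x - sin x
image of sin x: cos x - sin x
image of cos 2x: cos 2x - 2sin 2x
image of sin 2x: 2cos 2x + sin 2x
image of cos 3x: -cos 3x - 3sin 3x
image of sin 3x: 3cos 3x - sin 3x
each image's coordinates form column j of the matrix

the matrix is [[1, 0, 0, 0, 0, 0, 0]; [0, -1, 1, 0, 0, 0, 0]; [0, -1, -1, 0, 0, 0, 0]; [0, 0, 0, 1, 2, 0, 0]; [0, 0, 0, -2, 1, 0, 0]; [0, 0, 0, 0, 0, -1, 3]; [0, 0, 0, 0, 0, -3, -1]] (rows listed top to bottom)


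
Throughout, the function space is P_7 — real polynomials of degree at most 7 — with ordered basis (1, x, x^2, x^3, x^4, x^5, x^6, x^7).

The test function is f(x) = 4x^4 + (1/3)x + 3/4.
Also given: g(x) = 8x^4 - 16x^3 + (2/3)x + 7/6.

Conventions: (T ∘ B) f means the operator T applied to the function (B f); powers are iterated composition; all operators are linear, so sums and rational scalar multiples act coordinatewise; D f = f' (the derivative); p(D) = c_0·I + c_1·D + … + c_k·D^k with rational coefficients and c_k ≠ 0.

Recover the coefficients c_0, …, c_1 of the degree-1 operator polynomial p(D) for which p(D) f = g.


p(D) = 2·I − D, i.e. c_0 = 2, c_1 = -1

D^0 f = 4x^4 + (1/3)x + 3/4
D^1 f = 16x^3 + 1/3
matching coefficients of g against c_0 f + c_1 Df + … from the top degree down determines the c_i
solution: c_0 = 2, c_1 = -1


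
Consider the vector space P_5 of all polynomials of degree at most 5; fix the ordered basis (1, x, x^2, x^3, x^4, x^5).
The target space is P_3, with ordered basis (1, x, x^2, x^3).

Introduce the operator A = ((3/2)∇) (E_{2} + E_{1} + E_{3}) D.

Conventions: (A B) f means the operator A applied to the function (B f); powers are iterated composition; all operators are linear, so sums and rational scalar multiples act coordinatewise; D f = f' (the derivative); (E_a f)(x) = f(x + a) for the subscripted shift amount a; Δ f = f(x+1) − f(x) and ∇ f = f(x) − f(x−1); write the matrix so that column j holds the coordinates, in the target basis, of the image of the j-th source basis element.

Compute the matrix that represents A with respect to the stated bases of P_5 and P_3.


the matrix is [[0, 0, 9, 81/2, 162, 1215/2]; [0, 0, 0, 27, 162, 810]; [0, 0, 0, 0, 54, 405]; [0, 0, 0, 0, 0, 90]] (rows listed top to bottom)

image of 1: 0
image of x: 0
image of x^2: 9
image of x^3: 27x + 81/2
image of x^4: 54x^2 + 162x + 162
image of x^5: 90x^3 + 405x^2 + 810x + 1215/2
each image's coordinates form column j of the matrix


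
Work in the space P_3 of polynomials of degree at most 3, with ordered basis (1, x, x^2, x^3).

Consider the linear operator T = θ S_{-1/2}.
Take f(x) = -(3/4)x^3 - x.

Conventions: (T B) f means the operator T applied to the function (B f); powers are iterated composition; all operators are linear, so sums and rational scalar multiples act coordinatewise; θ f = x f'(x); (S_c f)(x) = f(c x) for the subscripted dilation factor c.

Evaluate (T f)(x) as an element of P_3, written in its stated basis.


S_{-1/2} f = (3/32)x^3 + (1/2)x
θ S_{-1/2} f = (9/32)x^3 + (1/2)x

g(x) = (9/32)x^3 + (1/2)x


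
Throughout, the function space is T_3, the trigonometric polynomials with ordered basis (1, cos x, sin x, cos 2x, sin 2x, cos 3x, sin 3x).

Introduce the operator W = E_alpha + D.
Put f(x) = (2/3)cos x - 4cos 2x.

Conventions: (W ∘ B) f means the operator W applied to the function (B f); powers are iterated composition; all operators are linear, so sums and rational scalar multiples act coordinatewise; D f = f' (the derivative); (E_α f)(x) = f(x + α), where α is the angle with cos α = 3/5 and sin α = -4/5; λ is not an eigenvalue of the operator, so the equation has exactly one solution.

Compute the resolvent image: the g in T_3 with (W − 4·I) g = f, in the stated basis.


the result is g(x) = -(17/87)cos x + (1/87)sin x + (428/485)cos 2x - (104/485)sin 2x

write g with unknown coordinates in the stated basis and equate coefficients in (W − 4·I) g = f
solving from the highest basis element down gives g = -(17/87)cos x + (1/87)sin x + (428/485)cos 2x - (104/485)sin 2x
check: W g = -(10/87)cos x + (4/87)sin x - (228/485)cos 2x - (416/485)sin 2x
so W g − 4·g = (2/3)cos x - 4cos 2x = f ✓


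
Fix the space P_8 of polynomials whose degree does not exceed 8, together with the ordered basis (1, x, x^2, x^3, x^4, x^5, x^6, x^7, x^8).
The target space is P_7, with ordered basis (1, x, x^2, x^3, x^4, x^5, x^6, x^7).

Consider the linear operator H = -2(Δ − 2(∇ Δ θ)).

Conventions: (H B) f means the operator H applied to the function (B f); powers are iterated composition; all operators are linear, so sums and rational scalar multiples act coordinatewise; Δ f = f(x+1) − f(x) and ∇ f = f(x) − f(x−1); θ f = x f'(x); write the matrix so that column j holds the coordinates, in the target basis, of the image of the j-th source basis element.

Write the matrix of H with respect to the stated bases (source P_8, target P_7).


the matrix is [[0, -2, 14, -2, 30, -2, 46, -2, 62]; [0, 0, -4, 66, -8, 190, -12, 378, -16]; [0, 0, 0, -6, 180, -20, 690, -42, 1736]; [0, 0, 0, 0, -8, 380, -40, 1890, -112]; [0, 0, 0, 0, 0, -10, 690, -70, 4340]; [0, 0, 0, 0, 0, 0, -12, 1134, -112]; [0, 0, 0, 0, 0, 0, 0, -14, 1736]; [0, 0, 0, 0, 0, 0, 0, 0, -16]] (rows listed top to bottom)

image of 1: 0
image of x: -2
image of x^2: -4x + 14
image of x^3: -6x^2 + 66x - 2
image of x^4: -8x^3 + 180x^2 - 8x + 30
image of x^5: -10x^4 + 380x^3 - 20x^2 + 190x - 2
image of x^6: -12x^5 + 690x^4 - 40x^3 + 690x^2 - 12x + 46
image of x^7: -14x^6 + 1134x^5 - 70x^4 + 1890x^3 - 42x^2 + 378x - 2
image of x^8: -16x^7 + 1736x^6 - 112x^5 + 4340x^4 - 112x^3 + 1736x^2 - 16x + 62
each image's coordinates form column j of the matrix


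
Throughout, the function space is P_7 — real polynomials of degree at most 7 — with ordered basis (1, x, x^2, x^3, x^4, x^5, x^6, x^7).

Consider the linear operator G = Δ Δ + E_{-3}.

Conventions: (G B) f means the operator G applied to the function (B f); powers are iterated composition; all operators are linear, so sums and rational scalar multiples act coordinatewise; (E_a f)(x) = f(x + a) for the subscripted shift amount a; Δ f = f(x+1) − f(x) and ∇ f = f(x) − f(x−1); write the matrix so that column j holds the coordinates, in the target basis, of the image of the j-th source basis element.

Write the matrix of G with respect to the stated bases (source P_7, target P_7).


image of 1: 1
image of x: x - 3
image of x^2: x^2 - 6x + 11
image of x^3: x^3 - 9x^2 + 33x - 21
image of x^4: x^4 - 12x^3 + 66x^2 - 84x + 95
image of x^5: x^5 - 15x^4 + 110x^3 - 210x^2 + 475x - 213
image of x^6: x^6 - 18x^5 + 165x^4 - 420x^3 + 1425x^2 - 1278x + 791
image of x^7: x^7 - 21x^6 + 231x^5 - 735x^4 + 3325x^3 - 4473x^2 + 5537x - 2061
each image's coordinates form column j of the matrix

the matrix is [[1, -3, 11, -21, 95, -213, 791, -2061]; [0, 1, -6, 33, -84, 475, -1278, 5537]; [0, 0, 1, -9, 66, -210, 1425, -4473]; [0, 0, 0, 1, -12, 110, -420, 3325]; [0, 0, 0, 0, 1, -15, 165, -735]; [0, 0, 0, 0, 0, 1, -18, 231]; [0, 0, 0, 0, 0, 0, 1, -21]; [0, 0, 0, 0, 0, 0, 0, 1]] (rows listed top to bottom)


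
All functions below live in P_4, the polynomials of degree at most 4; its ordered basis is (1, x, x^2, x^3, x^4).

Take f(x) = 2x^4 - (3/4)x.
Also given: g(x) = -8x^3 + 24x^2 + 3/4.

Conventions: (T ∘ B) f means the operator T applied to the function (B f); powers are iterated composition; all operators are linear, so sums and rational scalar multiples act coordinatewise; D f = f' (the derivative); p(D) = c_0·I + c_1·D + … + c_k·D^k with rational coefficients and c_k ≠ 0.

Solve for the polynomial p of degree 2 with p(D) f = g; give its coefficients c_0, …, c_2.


p(D) = -D + D^2, i.e. c_0 = 0, c_1 = -1, c_2 = 1

D^0 f = 2x^4 - (3/4)x
D^1 f = 8x^3 - 3/4
D^2 f = 24x^2
matching coefficients of g against c_0 f + c_1 Df + … from the top degree down determines the c_i
solution: c_0 = 0, c_1 = -1, c_2 = 1


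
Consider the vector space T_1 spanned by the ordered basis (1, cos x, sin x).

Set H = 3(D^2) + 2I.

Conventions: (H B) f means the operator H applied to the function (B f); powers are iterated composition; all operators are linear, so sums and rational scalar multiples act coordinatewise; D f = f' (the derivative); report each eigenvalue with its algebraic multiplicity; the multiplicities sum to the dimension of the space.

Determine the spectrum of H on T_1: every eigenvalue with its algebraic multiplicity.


image of 1: 2
image of cos x: -cos x
image of sin x: -sin x
the matrix is diagonal; its diagonal is (2, -1, -1)
for a triangular matrix the eigenvalues are the diagonal entries, with algebraic multiplicity their repetition count

λ = -1 (multiplicity 2), λ = 2 (multiplicity 1)


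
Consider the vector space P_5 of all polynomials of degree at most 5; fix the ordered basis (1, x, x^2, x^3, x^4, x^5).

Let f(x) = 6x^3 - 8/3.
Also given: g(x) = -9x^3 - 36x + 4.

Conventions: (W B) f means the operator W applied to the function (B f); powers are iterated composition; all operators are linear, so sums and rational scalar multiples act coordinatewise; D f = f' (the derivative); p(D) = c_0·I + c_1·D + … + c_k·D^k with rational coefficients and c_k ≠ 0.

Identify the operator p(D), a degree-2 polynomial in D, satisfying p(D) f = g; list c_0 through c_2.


p(D) = -(3/2)·I − D^2, i.e. c_0 = -3/2, c_1 = 0, c_2 = -1

D^0 f = 6x^3 - 8/3
D^1 f = 18x^2
D^2 f = 36x
matching coefficients of g against c_0 f + c_1 Df + … from the top degree down determines the c_i
solution: c_0 = -3/2, c_1 = 0, c_2 = -1


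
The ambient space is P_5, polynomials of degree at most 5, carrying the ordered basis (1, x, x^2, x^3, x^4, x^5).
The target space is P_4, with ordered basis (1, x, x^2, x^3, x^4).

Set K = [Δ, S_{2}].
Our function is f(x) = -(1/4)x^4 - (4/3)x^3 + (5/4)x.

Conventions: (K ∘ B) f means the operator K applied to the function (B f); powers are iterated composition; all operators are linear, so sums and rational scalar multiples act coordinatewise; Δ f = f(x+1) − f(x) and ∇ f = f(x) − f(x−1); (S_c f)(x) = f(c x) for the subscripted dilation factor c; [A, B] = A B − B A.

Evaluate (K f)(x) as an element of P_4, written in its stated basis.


S_{2} f = -4x^4 - (32/3)x^3 + (5/2)x
Δ S_{2} f = -16x^3 - 56x^2 - 48x - 73/6
Δ f = -x^3 - (11/2)x^2 - 5x - 1/3
S_{2} Δ f = -8x^3 - 22x^2 - 10x - 1/3
[Δ, S_{2}] f = -8x^3 - 34x^2 - 38x - 71/6

the result is g(x) = -8x^3 - 34x^2 - 38x - 71/6


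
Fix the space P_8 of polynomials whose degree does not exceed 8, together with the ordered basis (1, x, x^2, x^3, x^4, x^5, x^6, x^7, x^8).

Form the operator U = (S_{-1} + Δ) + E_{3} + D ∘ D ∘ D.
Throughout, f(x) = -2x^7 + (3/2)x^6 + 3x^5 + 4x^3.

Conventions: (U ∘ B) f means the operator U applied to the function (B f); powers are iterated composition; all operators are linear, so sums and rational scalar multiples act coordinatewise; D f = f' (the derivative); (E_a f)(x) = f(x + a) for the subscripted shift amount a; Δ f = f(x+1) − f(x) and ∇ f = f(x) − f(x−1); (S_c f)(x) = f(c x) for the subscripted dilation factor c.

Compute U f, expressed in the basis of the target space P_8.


S_{-1} f = 2x^7 + (3/2)x^6 - 3x^5 - 4x^3
Δ f = -14x^6 - 33x^5 - (65/2)x^4 - 10x^3 + (45/2)x^2 + 22x + 13/2
(S_{-1} + Δ) f = 2x^7 - (25/2)x^6 - 36x^5 - (65/2)x^4 - 14x^3 + (45/2)x^2 + 22x + 13/2
E_{3} f = -2x^7 - (81/2)x^6 - 348x^5 - (3285/2)x^4 - 4586x^3 - (15075/2)x^2 - 6696x - 4887/2
D f = -14x^6 + 9x^5 + 15x^4 + 12x^2
D D f = -84x^5 + 45x^4 + 60x^3 + 24x
D D D f = -420x^4 + 180x^3 + 180x^2 + 24
((S_{-1} + Δ) + E_{3} + D ∘ D ∘ D) f = -53x^6 - 384x^5 - 2095x^4 - 4420x^3 - 7335x^2 - 6674x - 2413

the result is g(x) = -53x^6 - 384x^5 - 2095x^4 - 4420x^3 - 7335x^2 - 6674x - 2413


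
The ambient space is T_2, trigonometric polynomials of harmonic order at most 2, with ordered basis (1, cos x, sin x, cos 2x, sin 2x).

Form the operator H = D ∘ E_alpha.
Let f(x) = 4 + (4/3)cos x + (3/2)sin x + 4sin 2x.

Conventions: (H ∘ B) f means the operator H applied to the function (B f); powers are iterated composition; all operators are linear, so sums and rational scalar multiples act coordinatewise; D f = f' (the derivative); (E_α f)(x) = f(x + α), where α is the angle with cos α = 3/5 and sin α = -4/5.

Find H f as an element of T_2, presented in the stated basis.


E_alpha f = 4 - (2/5)cos x + (59/30)sin x - (96/25)cos 2x - (28/25)sin 2x
D E_alpha f = (59/30)cos x + (2/5)sin x - (56/25)cos 2x + (192/25)sin 2x

the image equals g(x) = (59/30)cos x + (2/5)sin x - (56/25)cos 2x + (192/25)sin 2x


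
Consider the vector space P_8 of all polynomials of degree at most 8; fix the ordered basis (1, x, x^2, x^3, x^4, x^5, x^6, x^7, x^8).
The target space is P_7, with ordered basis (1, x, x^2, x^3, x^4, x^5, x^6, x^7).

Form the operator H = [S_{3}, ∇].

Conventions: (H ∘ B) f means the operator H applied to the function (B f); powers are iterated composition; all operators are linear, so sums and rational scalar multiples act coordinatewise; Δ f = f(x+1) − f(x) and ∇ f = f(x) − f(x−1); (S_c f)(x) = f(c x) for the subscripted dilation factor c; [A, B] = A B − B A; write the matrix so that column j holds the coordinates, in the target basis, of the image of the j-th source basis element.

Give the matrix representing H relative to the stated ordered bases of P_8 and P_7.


image of 1: 0
image of x: -2
image of x^2: -12x + 8
image of x^3: -54x^2 + 72x - 26
image of x^4: -216x^3 + 432x^2 - 312x + 80
image of x^5: -810x^4 + 2160x^3 - 2340x^2 + 1200x - 242
image of x^6: -2916x^5 + 9720x^4 - 14040x^3 + 10800x^2 - 4356x + 728
image of x^7: -10206x^6 + 40824x^5 - 73710x^4 + 75600x^3 - 45738x^2 + 15288x - 2186
image of x^8: -34992x^7 + 163296x^6 - 353808x^5 + 453600x^4 - 365904x^3 + 183456x^2 - 52464x + 6560
each image's coordinates form column j of the matrix

the matrix is [[0, -2, 8, -26, 80, -242, 728, -2186, 6560]; [0, 0, -12, 72, -312, 1200, -4356, 15288, -52464]; [0, 0, 0, -54, 432, -2340, 10800, -45738, 183456]; [0, 0, 0, 0, -216, 2160, -14040, 75600, -365904]; [0, 0, 0, 0, 0, -810, 9720, -73710, 453600]; [0, 0, 0, 0, 0, 0, -2916, 40824, -353808]; [0, 0, 0, 0, 0, 0, 0, -10206, 163296]; [0, 0, 0, 0, 0, 0, 0, 0, -34992]] (rows listed top to bottom)
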